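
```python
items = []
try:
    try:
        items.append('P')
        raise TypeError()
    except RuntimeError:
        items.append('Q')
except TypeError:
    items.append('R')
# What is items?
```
['P', 'R']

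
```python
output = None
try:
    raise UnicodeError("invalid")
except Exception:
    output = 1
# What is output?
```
1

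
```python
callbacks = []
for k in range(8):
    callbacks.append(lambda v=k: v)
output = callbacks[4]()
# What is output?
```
4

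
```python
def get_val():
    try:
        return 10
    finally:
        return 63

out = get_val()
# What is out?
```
63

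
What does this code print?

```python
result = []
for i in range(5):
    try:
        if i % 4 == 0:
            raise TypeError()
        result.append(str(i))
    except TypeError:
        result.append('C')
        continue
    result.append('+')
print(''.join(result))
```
C1+2+3+C

continue in except skips rest of loop body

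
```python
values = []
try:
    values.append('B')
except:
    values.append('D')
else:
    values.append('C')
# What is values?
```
['B', 'C']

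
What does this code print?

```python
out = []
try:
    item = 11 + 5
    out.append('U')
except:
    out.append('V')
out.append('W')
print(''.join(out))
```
UW

No exception, try block completes normally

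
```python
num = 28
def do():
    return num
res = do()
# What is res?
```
28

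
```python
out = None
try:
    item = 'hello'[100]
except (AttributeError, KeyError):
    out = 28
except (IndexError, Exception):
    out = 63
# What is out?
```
63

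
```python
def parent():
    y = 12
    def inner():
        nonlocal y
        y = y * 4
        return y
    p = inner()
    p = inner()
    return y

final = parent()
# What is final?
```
192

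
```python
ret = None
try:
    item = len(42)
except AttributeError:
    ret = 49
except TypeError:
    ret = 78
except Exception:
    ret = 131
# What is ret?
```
78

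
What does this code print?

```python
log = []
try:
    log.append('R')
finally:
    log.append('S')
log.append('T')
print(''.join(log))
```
RST

try/finally without except, no exception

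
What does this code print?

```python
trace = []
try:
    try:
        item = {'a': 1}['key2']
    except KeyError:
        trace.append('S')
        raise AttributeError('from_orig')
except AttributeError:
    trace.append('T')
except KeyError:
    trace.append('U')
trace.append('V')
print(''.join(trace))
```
STV

AttributeError raised and caught, original KeyError not re-raised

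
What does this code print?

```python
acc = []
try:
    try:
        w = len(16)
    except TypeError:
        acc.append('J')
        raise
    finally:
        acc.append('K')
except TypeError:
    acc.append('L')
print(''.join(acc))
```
JKL

finally runs before re-raised exception propagates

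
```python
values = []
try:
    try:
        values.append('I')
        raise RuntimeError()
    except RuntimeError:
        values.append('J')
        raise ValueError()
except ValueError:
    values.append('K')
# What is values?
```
['I', 'J', 'K']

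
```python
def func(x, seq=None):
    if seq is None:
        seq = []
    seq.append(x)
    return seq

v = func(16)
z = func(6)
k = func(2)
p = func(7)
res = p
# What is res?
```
[7]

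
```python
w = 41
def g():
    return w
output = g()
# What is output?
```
41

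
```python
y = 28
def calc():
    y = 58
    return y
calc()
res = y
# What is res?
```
28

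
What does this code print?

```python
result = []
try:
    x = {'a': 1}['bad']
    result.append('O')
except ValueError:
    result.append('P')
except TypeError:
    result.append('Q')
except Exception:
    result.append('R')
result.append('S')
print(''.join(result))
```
RS

KeyError not specifically caught, falls to Exception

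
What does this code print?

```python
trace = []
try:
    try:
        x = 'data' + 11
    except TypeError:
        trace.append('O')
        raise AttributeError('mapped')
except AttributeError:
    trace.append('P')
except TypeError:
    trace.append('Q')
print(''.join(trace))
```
OP

New AttributeError raised, caught by outer AttributeError handler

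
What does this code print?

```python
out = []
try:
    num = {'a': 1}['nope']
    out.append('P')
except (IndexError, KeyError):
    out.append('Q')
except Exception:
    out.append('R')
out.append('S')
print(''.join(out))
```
QS

KeyError matches tuple containing it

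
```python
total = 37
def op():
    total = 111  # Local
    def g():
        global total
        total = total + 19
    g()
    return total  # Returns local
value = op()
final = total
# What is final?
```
56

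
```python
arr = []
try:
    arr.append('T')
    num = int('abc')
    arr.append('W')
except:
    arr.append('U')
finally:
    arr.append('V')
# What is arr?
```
['T', 'U', 'V']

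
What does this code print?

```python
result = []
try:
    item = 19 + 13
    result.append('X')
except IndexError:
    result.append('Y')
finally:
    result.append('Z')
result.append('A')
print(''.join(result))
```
XZA

finally runs after normal execution too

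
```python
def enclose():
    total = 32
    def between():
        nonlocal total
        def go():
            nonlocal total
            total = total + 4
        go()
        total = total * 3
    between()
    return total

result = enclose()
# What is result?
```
108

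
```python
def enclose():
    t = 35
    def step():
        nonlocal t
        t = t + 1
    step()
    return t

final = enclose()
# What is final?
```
36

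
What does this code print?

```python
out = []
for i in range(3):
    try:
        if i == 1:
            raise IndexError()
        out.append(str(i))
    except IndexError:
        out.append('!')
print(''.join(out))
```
0!2

Exception on i=1 caught, loop continues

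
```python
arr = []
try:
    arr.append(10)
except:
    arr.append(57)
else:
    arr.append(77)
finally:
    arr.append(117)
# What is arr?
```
[10, 77, 117]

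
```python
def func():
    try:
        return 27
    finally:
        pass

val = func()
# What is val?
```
27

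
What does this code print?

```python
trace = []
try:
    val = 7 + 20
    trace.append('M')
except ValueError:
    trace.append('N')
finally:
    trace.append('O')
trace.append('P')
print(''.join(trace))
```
MOP

finally runs after normal execution too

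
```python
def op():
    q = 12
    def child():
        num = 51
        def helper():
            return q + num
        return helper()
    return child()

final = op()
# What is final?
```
63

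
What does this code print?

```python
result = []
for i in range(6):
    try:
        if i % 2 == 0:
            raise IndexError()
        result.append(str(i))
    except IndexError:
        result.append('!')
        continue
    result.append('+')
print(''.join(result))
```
!1+!3+!5+

continue in except skips rest of loop body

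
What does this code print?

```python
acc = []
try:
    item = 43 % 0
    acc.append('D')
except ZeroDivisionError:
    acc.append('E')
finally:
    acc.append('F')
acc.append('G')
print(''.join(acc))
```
EFG

finally always runs, even after exception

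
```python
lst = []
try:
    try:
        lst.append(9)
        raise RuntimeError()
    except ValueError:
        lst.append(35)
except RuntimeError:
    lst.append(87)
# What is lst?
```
[9, 87]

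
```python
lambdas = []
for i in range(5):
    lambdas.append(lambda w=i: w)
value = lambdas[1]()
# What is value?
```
1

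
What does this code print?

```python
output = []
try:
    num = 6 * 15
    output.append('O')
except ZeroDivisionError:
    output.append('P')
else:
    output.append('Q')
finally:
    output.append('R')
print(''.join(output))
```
OQR

else runs before finally when no exception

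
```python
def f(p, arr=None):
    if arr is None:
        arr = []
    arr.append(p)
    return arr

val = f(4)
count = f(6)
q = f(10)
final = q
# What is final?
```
[10]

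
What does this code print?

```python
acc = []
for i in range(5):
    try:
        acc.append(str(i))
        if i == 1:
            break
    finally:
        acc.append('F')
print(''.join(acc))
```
0F1F

finally runs even when breaking out of loop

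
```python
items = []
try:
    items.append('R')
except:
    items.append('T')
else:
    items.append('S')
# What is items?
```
['R', 'S']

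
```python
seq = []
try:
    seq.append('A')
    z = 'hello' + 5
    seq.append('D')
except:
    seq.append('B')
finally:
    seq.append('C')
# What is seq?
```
['A', 'B', 'C']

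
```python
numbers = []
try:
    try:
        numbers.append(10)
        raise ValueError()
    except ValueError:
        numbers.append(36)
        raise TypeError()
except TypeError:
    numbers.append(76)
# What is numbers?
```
[10, 36, 76]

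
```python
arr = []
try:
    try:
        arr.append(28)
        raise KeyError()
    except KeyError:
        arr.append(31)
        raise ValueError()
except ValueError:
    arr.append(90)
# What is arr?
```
[28, 31, 90]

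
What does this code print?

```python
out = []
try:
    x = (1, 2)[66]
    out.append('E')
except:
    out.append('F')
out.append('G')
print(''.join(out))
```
FG

Exception raised in try, caught by bare except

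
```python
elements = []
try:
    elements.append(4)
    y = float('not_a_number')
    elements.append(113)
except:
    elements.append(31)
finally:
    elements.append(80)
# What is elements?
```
[4, 31, 80]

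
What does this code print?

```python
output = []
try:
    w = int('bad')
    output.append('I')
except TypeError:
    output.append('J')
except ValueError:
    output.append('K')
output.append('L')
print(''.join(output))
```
KL

ValueError is caught by its specific handler, not TypeError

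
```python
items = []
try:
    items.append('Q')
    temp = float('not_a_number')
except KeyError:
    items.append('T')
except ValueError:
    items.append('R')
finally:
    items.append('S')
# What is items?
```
['Q', 'R', 'S']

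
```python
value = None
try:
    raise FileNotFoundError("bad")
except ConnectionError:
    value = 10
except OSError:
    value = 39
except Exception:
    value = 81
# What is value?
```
39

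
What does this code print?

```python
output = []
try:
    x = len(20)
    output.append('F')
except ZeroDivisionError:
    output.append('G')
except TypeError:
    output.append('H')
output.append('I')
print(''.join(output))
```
HI

TypeError is caught by its specific handler, not ZeroDivisionError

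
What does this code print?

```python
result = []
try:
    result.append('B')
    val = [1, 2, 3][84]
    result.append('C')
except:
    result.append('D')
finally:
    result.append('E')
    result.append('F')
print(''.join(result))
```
BDEF

Code before exception runs, then except, then all of finally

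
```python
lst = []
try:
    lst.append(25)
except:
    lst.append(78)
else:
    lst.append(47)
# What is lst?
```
[25, 47]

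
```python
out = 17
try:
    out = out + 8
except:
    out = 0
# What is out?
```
25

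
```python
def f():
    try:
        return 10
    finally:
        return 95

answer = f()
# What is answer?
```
95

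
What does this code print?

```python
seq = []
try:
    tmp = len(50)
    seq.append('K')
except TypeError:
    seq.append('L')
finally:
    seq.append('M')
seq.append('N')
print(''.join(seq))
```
LMN

finally always runs, even after exception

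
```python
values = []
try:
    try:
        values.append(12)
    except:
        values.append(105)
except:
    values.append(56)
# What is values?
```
[12]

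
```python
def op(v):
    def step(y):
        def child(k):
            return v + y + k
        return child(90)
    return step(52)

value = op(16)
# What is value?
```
158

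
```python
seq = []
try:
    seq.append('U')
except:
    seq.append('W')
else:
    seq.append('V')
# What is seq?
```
['U', 'V']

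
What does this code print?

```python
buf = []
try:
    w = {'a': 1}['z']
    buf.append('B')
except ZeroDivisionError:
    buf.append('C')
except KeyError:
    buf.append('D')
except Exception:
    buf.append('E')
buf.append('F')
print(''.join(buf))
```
DF

KeyError matches before generic Exception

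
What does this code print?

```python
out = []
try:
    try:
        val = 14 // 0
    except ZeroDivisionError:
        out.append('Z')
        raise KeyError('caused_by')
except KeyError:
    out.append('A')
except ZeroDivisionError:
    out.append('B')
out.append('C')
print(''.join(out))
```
ZAC

KeyError raised and caught, original ZeroDivisionError not re-raised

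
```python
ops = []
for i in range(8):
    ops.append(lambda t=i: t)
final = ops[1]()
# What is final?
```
1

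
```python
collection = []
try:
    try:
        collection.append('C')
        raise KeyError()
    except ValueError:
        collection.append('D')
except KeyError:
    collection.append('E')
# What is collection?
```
['C', 'E']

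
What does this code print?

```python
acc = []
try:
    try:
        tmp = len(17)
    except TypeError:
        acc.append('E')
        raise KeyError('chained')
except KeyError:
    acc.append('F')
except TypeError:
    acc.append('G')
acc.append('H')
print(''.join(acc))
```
EFH

KeyError raised and caught, original TypeError not re-raised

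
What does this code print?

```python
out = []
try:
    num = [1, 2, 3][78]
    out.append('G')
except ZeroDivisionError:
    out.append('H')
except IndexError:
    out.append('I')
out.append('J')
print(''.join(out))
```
IJ

IndexError is caught by its specific handler, not ZeroDivisionError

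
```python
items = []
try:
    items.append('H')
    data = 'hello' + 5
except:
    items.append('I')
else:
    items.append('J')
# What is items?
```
['H', 'I']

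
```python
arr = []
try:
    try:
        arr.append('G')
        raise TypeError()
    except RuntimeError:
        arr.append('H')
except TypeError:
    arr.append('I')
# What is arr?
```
['G', 'I']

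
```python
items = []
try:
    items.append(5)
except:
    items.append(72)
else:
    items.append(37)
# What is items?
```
[5, 37]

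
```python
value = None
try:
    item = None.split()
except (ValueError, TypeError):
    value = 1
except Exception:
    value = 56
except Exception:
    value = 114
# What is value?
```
56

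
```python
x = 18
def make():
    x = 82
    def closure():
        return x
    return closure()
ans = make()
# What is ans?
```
82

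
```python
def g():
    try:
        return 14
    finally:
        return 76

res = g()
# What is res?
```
76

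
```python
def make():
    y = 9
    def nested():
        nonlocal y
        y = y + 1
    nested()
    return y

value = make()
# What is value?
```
10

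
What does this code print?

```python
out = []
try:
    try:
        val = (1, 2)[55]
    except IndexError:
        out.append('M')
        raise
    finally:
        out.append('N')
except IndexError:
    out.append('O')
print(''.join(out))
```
MNO

finally runs before re-raised exception propagates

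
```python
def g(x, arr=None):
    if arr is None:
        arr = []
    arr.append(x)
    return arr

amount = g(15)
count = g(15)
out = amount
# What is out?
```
[15]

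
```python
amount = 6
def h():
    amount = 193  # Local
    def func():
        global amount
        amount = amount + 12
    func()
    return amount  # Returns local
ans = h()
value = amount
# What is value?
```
18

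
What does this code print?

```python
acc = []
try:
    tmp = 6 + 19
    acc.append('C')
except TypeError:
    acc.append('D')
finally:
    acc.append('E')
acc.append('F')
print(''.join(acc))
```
CEF

finally runs after normal execution too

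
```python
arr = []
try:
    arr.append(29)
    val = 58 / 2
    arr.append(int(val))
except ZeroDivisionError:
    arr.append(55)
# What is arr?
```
[29, 29]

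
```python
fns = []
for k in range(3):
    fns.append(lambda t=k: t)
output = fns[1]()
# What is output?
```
1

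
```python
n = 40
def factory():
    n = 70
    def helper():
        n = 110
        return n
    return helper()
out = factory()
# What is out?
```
110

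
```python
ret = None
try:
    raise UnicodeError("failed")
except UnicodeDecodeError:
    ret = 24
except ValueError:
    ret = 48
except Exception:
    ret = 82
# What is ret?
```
48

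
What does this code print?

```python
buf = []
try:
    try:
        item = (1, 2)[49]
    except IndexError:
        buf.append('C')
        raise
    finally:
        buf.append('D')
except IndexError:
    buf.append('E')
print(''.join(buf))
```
CDE

finally runs before re-raised exception propagates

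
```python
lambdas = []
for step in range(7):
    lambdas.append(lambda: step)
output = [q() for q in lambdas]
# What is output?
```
[6, 6, 6, 6, 6, 6, 6]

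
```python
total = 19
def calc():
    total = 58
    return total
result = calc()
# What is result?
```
58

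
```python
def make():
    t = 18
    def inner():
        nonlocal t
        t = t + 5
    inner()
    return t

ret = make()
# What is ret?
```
23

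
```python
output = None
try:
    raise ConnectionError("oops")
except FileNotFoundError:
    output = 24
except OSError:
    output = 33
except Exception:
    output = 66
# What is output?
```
33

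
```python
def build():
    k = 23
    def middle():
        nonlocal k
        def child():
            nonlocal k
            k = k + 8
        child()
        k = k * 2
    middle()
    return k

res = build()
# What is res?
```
62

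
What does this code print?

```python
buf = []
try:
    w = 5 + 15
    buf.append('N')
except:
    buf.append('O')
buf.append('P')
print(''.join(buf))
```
NP

No exception, try block completes normally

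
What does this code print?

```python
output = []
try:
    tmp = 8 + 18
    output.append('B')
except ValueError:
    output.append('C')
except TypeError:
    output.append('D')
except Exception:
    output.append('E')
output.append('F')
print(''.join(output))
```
BF

No exception, try block completes normally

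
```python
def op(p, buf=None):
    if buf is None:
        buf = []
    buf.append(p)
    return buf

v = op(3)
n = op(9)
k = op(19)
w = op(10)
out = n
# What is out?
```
[9]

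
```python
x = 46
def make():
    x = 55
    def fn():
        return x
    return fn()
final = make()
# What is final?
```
55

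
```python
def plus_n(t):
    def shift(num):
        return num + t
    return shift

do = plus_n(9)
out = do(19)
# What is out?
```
28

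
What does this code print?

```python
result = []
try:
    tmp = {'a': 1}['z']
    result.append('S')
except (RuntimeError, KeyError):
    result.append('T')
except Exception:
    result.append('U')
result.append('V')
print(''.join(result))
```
TV

KeyError matches tuple containing it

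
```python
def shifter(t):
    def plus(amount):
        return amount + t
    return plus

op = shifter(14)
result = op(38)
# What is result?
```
52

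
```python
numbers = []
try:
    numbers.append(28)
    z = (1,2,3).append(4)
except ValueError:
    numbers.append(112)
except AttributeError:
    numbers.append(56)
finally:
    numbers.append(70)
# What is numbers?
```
[28, 56, 70]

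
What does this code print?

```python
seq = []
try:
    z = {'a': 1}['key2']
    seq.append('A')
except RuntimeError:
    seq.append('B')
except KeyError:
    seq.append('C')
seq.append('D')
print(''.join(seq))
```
CD

KeyError is caught by its specific handler, not RuntimeError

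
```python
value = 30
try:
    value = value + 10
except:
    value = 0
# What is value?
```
40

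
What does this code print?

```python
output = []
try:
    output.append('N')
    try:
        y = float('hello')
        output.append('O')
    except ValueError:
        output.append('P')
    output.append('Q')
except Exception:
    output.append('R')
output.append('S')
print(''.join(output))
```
NPQS

Inner exception caught by inner handler, outer continues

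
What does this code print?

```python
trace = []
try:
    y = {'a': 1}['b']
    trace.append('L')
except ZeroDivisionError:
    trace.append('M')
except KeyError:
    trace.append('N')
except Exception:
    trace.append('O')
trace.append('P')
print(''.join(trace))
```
NP

KeyError matches before generic Exception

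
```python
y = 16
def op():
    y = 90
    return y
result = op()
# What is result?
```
90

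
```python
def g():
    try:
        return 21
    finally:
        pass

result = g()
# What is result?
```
21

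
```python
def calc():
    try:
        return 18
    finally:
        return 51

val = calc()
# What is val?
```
51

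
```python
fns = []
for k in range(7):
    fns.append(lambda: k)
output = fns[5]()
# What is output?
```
6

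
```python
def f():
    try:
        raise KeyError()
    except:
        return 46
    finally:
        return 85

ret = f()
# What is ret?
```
85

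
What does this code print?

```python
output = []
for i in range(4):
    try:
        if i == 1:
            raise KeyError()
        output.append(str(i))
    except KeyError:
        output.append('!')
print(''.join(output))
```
0!23

Exception on i=1 caught, loop continues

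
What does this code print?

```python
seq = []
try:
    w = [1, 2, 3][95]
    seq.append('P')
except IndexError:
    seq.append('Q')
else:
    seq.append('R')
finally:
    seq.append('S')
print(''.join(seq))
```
QS

Exception: except runs, else skipped, finally runs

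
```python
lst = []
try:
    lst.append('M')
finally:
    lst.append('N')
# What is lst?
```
['M', 'N']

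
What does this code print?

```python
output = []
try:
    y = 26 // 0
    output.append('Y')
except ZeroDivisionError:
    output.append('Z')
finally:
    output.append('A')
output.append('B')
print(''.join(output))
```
ZAB

finally always runs, even after exception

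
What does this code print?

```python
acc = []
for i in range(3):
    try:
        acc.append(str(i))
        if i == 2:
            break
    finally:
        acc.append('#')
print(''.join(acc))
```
0#1#2#

finally runs even when breaking out of loop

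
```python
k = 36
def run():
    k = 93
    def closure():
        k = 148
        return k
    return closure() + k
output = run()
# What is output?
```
241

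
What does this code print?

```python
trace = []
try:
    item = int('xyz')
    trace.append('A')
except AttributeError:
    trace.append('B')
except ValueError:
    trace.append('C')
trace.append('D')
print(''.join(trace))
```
CD

ValueError is caught by its specific handler, not AttributeError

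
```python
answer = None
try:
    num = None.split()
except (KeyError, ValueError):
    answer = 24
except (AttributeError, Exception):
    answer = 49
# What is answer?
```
49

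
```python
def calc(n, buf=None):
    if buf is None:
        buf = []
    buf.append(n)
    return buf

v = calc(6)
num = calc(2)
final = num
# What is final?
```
[2]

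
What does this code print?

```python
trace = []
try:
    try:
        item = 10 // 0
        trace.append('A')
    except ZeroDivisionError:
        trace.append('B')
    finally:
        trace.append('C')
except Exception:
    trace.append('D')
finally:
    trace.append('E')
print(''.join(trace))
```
BCE

Both finally blocks run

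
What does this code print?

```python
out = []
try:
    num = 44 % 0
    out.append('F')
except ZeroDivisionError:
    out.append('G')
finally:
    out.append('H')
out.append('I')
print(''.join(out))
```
GHI

finally always runs, even after exception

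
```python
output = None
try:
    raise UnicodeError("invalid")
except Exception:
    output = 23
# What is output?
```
23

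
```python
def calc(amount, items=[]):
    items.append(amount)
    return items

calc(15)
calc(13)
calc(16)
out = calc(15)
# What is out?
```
[15, 13, 16, 15]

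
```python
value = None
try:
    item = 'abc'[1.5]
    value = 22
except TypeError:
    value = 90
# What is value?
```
90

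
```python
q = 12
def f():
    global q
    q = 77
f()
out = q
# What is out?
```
77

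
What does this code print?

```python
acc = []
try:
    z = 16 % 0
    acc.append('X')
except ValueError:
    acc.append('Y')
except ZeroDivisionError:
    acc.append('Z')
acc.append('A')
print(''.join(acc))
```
ZA

ZeroDivisionError is caught by its specific handler, not ValueError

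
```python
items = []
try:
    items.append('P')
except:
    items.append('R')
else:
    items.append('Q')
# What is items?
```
['P', 'Q']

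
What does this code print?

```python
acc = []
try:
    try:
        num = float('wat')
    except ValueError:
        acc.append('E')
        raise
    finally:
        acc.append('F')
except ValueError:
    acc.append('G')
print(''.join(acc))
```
EFG

finally runs before re-raised exception propagates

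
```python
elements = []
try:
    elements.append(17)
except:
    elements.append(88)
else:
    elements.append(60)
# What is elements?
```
[17, 60]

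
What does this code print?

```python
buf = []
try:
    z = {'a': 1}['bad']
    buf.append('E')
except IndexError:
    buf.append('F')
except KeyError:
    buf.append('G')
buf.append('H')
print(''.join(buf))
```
GH

KeyError is caught by its specific handler, not IndexError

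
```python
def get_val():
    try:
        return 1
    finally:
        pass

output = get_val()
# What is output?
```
1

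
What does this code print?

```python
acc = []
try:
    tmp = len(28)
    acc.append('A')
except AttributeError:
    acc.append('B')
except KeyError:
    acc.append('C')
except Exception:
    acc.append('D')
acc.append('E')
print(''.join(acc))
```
DE

TypeError not specifically caught, falls to Exception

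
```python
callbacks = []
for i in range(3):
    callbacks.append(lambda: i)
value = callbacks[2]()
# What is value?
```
2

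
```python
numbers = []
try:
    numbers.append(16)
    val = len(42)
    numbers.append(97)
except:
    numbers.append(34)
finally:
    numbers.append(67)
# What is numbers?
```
[16, 34, 67]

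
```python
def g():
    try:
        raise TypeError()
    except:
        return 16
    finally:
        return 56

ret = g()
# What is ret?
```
56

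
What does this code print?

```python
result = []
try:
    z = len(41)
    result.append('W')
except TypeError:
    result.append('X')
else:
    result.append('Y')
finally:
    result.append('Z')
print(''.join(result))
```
XZ

Exception: except runs, else skipped, finally runs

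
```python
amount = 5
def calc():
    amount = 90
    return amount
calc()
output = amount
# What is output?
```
5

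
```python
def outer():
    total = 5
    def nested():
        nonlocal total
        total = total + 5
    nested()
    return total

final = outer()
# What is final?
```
10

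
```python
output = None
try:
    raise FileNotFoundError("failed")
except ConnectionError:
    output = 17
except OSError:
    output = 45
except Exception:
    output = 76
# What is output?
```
45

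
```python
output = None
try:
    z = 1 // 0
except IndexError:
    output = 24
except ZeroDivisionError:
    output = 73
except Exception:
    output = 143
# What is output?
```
73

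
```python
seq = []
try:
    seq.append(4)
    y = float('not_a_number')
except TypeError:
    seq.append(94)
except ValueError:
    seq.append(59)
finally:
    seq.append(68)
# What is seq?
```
[4, 59, 68]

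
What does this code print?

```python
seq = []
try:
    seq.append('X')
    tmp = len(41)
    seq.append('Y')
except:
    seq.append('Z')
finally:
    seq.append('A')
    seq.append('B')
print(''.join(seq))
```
XZAB

Code before exception runs, then except, then all of finally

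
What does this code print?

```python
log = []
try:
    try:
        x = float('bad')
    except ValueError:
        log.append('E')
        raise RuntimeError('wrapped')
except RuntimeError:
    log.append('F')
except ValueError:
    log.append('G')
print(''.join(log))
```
EF

New RuntimeError raised, caught by outer RuntimeError handler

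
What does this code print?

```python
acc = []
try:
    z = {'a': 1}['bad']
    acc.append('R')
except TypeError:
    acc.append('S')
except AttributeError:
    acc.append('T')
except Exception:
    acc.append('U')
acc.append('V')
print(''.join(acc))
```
UV

KeyError not specifically caught, falls to Exception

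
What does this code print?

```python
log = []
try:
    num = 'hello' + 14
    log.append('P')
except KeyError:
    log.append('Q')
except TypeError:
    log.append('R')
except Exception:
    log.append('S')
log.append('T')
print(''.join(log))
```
RT

TypeError matches before generic Exception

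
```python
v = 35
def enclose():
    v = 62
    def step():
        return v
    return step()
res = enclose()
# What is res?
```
62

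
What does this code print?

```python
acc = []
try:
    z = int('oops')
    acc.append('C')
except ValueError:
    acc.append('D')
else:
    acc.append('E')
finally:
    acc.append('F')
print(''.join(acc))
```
DF

Exception: except runs, else skipped, finally runs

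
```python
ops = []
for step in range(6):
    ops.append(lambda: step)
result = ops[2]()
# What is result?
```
5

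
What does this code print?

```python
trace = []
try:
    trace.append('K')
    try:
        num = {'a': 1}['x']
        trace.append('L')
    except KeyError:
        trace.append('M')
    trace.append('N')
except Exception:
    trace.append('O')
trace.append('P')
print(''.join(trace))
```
KMNP

Inner exception caught by inner handler, outer continues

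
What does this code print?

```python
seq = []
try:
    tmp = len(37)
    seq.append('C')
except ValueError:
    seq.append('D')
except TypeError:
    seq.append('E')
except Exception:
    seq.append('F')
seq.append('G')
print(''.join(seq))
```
EG

TypeError matches before generic Exception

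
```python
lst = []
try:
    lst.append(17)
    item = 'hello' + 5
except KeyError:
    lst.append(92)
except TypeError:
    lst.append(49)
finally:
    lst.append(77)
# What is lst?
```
[17, 49, 77]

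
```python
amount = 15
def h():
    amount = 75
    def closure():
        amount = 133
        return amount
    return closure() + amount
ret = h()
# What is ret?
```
208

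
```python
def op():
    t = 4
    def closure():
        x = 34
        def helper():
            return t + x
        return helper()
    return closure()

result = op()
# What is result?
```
38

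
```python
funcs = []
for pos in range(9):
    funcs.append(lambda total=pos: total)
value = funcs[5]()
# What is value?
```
5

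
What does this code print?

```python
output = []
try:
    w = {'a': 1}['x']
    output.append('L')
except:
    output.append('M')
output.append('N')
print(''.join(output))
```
MN

Exception raised in try, caught by bare except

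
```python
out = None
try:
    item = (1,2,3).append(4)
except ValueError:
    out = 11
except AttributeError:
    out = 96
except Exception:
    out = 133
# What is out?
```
96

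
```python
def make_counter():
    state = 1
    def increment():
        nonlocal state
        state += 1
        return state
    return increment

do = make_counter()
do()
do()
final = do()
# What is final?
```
4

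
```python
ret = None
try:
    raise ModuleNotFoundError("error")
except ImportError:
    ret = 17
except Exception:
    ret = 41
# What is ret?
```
17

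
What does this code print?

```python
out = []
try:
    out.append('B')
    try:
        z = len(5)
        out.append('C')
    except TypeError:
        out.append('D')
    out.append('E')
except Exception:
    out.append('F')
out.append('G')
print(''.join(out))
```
BDEG

Inner exception caught by inner handler, outer continues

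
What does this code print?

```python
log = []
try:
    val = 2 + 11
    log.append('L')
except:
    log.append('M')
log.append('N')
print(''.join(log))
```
LN

No exception, try block completes normally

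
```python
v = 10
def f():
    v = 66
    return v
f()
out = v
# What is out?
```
10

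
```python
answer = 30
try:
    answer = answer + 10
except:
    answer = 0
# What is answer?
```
40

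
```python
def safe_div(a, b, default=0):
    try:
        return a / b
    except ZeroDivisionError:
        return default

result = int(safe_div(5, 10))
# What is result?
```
0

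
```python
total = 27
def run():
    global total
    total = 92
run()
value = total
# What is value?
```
92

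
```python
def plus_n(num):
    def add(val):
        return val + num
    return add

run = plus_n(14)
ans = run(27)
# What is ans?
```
41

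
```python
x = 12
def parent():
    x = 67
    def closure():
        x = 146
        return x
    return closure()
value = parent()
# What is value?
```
146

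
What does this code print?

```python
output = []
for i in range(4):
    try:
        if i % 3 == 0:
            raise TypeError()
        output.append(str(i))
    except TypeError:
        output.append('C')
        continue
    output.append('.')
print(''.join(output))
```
C1.2.C

continue in except skips rest of loop body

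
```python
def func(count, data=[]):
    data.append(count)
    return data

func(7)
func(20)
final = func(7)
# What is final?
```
[7, 20, 7]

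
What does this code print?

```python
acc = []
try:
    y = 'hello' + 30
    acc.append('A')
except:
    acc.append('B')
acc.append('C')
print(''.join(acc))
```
BC

Exception raised in try, caught by bare except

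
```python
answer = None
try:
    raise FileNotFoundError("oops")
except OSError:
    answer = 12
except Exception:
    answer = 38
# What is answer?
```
12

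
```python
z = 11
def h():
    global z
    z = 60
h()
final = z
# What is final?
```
60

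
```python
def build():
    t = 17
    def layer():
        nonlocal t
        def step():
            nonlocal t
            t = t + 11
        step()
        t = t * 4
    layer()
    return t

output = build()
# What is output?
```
112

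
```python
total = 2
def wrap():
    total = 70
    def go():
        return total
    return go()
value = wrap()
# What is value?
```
70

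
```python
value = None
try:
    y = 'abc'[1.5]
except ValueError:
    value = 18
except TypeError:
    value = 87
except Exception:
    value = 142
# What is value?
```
87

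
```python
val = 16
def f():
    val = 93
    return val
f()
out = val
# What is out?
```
16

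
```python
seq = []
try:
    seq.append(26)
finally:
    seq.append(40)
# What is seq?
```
[26, 40]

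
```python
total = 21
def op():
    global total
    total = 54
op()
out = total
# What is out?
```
54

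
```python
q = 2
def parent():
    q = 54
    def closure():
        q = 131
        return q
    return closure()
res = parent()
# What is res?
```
131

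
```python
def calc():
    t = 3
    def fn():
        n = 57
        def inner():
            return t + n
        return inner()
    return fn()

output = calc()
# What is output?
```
60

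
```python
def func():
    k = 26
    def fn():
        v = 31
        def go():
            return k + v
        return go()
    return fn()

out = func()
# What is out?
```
57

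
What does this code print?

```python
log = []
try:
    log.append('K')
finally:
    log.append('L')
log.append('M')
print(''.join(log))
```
KLM

try/finally without except, no exception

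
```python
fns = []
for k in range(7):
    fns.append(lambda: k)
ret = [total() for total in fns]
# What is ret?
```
[6, 6, 6, 6, 6, 6, 6]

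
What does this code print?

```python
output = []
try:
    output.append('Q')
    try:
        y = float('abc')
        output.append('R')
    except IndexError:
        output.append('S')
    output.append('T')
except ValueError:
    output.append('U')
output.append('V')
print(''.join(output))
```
QUV

Inner handler doesn't match, propagates to outer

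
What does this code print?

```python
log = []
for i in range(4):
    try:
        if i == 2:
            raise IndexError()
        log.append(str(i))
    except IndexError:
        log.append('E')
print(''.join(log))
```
01E3

Exception on i=2 caught, loop continues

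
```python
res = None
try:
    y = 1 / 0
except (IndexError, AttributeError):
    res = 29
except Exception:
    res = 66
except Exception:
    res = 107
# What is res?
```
66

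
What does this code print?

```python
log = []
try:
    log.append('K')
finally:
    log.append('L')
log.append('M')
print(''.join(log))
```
KLM

try/finally without except, no exception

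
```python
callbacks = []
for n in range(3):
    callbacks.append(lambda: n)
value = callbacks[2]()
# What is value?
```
2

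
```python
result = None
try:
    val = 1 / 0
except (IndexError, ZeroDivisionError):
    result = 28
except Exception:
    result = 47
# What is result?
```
28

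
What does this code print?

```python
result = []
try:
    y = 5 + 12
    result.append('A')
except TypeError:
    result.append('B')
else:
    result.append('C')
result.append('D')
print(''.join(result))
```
ACD

else block runs when no exception occurs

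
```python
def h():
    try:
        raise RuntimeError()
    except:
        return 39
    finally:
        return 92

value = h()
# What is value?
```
92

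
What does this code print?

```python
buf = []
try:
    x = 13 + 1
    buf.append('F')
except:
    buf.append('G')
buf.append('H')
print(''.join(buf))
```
FH

No exception, try block completes normally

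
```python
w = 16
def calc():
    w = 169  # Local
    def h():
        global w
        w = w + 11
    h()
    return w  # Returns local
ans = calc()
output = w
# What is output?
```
27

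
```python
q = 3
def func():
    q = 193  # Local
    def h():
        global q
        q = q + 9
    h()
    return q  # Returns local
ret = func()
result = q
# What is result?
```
12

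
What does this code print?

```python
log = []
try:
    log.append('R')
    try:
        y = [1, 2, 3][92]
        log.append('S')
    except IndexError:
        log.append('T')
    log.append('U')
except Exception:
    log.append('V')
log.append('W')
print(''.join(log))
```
RTUW

Inner exception caught by inner handler, outer continues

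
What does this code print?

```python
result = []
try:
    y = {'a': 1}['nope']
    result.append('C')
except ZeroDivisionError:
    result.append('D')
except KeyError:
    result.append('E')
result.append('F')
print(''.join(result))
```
EF

KeyError is caught by its specific handler, not ZeroDivisionError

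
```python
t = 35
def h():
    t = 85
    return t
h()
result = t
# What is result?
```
35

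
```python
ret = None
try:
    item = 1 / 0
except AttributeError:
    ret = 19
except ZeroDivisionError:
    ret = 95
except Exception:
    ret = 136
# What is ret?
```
95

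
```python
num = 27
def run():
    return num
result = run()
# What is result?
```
27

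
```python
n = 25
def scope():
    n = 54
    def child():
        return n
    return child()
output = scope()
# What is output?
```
54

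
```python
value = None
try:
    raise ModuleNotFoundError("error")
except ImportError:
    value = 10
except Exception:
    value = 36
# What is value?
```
10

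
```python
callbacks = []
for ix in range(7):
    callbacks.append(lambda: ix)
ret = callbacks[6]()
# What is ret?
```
6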